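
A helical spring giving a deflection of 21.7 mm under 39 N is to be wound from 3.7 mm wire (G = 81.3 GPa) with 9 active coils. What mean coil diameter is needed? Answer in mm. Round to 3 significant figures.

Required rate k = F/δ = 39/21.7 = 1.7972 N/mm
D = (Gd⁴/(8N_a·k))^(1/3) = (81.3×10³·3.7⁴/(8·9·1.7972))^(1/3)
  = (117750)^(1/3) = 49.0140 mm

49.0 mm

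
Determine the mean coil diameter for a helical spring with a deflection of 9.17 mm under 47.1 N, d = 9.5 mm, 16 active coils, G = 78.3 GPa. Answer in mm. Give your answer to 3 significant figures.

Required rate k = F/δ = 47.1/9.17 = 5.1363 N/mm
D = (Gd⁴/(8N_a·k))^(1/3) = (78.3×10³·9.5⁴/(8·16·5.1363))^(1/3)
  = (970051)^(1/3) = 98.9916 mm

99.0 mm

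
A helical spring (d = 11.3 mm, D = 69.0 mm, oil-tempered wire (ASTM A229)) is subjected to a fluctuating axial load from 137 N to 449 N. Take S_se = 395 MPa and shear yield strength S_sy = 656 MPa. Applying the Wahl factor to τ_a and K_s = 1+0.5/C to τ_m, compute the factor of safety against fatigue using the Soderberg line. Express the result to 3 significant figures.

C = D/d = 69.0/11.3 = 6.1062; K_W = (4C−1)/(4C−4)+0.615/C = 1.2476; K_s = 1+0.5/C = 1.0819
F_a = (F_max−F_min)/2 = 156 N; F_m = (F_max+F_min)/2 = 293 N
τ_a = K_W·8F_aD/(πd³) = 1.2476 × 18.997 = 23.7 MPa
τ_m = K_s·8F_mD/(πd³) = 1.0819 × 35.68 = 38.601 MPa
Soderberg: 1/n_f = τ_a/S_se + τ_m/S_sy = 23.7/395 + 38.601/656 = 0.06000 + 0.05884 = 0.11884
n_f = 1/0.11884 = 8.414

8.41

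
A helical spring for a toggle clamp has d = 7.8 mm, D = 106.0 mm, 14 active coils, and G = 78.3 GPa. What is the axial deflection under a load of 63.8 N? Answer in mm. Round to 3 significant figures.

k = Gd⁴/(8D³N_a) = (78.3×10³)(7.8⁴)/(8·106.0³·14) = 2.1727 N/mm
δ = F/k = 63.8 / 2.1727 = 29.364 mm

29.4 mm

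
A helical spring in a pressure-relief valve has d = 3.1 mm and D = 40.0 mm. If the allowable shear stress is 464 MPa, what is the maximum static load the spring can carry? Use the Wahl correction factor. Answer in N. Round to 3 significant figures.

122 N

C = D/d = 40.0/3.1 = 12.9032
K_W = (4C−1)/(4C−4) + 0.615/C = 50.613/47.613 + 0.0477 = 1.1107
τ_max = K·8FD/(πd³) → F_max = τ_allow·πd³/(8DK)
F_max = 464·π·3.1³/(8·40.0·1.1107) = 43426/355.41 = 122.18 N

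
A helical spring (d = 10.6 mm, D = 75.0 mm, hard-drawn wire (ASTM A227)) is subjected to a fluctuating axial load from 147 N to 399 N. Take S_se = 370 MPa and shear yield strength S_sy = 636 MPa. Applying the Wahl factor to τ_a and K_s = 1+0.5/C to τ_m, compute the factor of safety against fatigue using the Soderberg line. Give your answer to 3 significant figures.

C = D/d = 75.0/10.6 = 7.0755; K_W = (4C−1)/(4C−4)+0.615/C = 1.2104; K_s = 1+0.5/C = 1.0707
F_a = (F_max−F_min)/2 = 126 N; F_m = (F_max+F_min)/2 = 273 N
τ_a = K_W·8F_aD/(πd³) = 1.2104 × 20.205 = 24.455 MPa
τ_m = K_s·8F_mD/(πd³) = 1.0707 × 43.777 = 46.871 MPa
Soderberg: 1/n_f = τ_a/S_se + τ_m/S_sy = 24.455/370 + 46.871/636 = 0.06610 + 0.07370 = 0.13979
n_f = 1/0.13979 = 7.154

7.15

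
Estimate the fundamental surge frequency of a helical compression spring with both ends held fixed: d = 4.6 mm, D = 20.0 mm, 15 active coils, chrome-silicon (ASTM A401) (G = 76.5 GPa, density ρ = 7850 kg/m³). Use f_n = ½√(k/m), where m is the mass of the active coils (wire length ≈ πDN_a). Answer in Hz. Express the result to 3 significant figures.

k = Gd⁴/(8D³N_a) = (76.5×10³)(4.6⁴)/(8·20.0³·15) = 35.68 N/mm = 35680 N/m
Wire length L = πDN_a = π·20.0·15 = 942.48 mm
m = ρ·(πd²/4)·L = 7850 × 16.619×10⁻⁶ m² × 0.94248 m = 0.12296 kg
f_n = ½√(k/m) = 0.5·√(35680/0.12296) = 0.5·√(2.9019e+05) = 269.34 Hz

269 Hz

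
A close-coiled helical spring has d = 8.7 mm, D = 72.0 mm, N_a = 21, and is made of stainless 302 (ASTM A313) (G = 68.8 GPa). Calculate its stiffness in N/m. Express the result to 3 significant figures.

6290 N/m

k = Gd⁴/(8D³N_a) = (68.8×10³ × 8.7⁴) / (8 × 72.0³ × 21)
  = 3.94154e+08 / 6.27057e+07 = 6.2858 N/mm = 6285.8 N/m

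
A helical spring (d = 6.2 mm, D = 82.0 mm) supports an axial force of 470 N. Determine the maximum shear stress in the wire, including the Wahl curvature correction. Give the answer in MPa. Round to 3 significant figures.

456 MPa

Spring index C = D/d = 82.0/6.2 = 13.2258
K_W = (4C−1)/(4C−4) + 0.615/C = 51.903/48.903 + 0.0465 = 1.1078
τ₀ = 8FD/(πd³) = 8·470·82.0/(π·6.2³) = 308320/748.73 = 411.79 MPa
τ_max = K·τ₀ = 1.1078 × 411.79 = 456.2 MPa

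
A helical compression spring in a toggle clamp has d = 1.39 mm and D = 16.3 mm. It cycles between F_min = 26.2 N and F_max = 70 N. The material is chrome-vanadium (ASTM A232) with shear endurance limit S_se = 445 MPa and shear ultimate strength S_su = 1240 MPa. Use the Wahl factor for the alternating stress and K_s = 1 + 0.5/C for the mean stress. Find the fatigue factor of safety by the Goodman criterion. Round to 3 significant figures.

C = D/d = 16.3/1.39 = 11.7266; K_W = (4C−1)/(4C−4)+0.615/C = 1.1224; K_s = 1+0.5/C = 1.0426
F_a = (F_max−F_min)/2 = 21.9 N; F_m = (F_max+F_min)/2 = 48.1 N
τ_a = K_W·8F_aD/(πd³) = 1.1224 × 338.48 = 379.89 MPa
τ_m = K_s·8F_mD/(πd³) = 1.0426 × 743.41 = 775.11 MPa
Goodman: 1/n_f = τ_a/S_se + τ_m/S_su = 379.89/445 + 775.11/1240 = 0.85369 + 0.62509 = 1.4788
n_f = 1/1.4788 = 0.6762

0.676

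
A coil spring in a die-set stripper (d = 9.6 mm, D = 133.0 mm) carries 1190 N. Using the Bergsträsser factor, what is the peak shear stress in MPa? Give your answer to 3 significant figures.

499 MPa

Spring index C = D/d = 133.0/9.6 = 13.8542
K_B = (4C+2)/(4C−3) = 57.417/52.417 = 1.0954
τ₀ = 8FD/(πd³) = 8·1190·133.0/(π·9.6³) = 1.26616e+06/2779.5 = 455.54 MPa
τ_max = K·τ₀ = 1.0954 × 455.54 = 498.99 MPa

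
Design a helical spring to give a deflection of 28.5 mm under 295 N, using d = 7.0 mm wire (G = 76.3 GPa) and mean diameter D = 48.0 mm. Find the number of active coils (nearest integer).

Required rate k = F/δ = 295/28.5 = 10.351 N/mm
N_a = Gd⁴/(8D³k) = (76.3×10³ × 7.0⁴)/(8 × 48.0³ × 10.351)
    = 1.83196e+08 / 9.15779e+06 = 20 → 20 coils

20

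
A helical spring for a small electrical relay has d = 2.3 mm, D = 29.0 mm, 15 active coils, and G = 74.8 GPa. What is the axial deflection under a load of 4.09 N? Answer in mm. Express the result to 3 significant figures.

k = Gd⁴/(8D³N_a) = (74.8×10³)(2.3⁴)/(8·29.0³·15) = 0.71522 N/mm
δ = F/k = 4.09 / 0.71522 = 5.7185 mm

5.72 mm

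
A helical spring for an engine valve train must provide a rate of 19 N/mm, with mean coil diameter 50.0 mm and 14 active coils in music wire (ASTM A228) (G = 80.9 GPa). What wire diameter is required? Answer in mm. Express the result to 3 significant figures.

7.57 mm

d = (8D³N_a·k / G)^(1/4) = (8·50.0³·14·19 / (80.9×10³))^0.25
  = (3288)^0.25 = 7.5724 mm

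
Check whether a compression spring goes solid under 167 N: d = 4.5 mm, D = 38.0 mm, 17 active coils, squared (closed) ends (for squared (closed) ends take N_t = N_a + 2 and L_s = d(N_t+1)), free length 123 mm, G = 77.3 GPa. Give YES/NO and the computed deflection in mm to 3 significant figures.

YES, δ = 39.3 mm

k = Gd⁴/(8D³N_a) = (77.3×10³)(4.5⁴)/(8·38.0³·17) = 4.2476 N/mm
N_t = 19; L_s = 4.5·20 = 90 mm; δ_solid = L₀ − L_s = 123 − 90 = 33 mm
δ = F/k = 167/4.2476 = 39.317 mm
δ ≥ δ_solid → spring goes solid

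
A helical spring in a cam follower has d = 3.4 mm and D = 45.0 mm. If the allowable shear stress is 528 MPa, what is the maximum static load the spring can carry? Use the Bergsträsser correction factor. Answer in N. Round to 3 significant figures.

165 N

C = D/d = 45.0/3.4 = 13.2353
K_B = (4C+2)/(4C−3) = 54.941/49.941 = 1.1001
τ_max = K·8FD/(πd³) → F_max = τ_allow·πd³/(8DK)
F_max = 528·π·3.4³/(8·45.0·1.1001) = 65196/396.04 = 164.62 N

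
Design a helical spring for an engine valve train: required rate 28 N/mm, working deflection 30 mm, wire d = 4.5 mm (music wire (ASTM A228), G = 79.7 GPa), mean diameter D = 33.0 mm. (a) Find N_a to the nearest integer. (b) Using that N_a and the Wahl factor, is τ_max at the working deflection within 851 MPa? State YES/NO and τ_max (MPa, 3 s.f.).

N_a = Gd⁴/(8D³k) = (79.7×10³)(4.5⁴)/(8·33.0³·28) = 4.06 → N_a = 4
Actual rate k = Gd⁴/(8D³·4) = 28.42 N/mm
Working load F = kδ = 28.42·30 = 852.59 N
C = 33.0/4.5 = 7.3333; K_W = (4C−1)/(4C−4)+0.615/C = 1.2023
τ_max = K_W·8FD/(πd³) = 1.2023·786.24 = 945.28 MPa
τ_max > 851 MPa → exceeds allowable

(a) 4 coils; (b) NO, τ_max = 945 MPa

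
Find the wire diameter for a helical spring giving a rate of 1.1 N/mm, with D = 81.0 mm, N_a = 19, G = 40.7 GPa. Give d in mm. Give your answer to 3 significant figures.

6.84 mm

d = (8D³N_a·k / G)^(1/4) = (8·81.0³·19·1.1 / (40.7×10³))^0.25
  = (2183.2)^0.25 = 6.8356 mm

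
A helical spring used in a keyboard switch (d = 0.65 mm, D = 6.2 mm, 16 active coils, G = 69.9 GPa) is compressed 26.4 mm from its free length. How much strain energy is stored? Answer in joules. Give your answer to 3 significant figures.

0.143 J

k = Gd⁴/(8D³N_a) = (69.9×10³)(0.65⁴)/(8·6.2³·16) = 0.40902 N/mm
U = ½kδ² = 0.5 × 0.40902 × 26.4² = 142.54 N·mm = 0.14254 J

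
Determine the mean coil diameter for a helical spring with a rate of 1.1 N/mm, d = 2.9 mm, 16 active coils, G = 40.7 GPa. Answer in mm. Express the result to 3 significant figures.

D = (Gd⁴/(8N_a·k))^(1/3) = (40.7×10³·2.9⁴/(8·16·1.1))^(1/3)
  = (20444.8)^(1/3) = 27.3439 mm

27.3 mm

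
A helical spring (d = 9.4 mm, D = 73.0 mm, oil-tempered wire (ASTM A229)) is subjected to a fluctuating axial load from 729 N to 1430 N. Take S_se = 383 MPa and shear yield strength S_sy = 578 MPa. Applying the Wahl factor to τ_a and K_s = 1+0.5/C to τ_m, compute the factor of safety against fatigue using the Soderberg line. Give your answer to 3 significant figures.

C = D/d = 73.0/9.4 = 7.7660; K_W = (4C−1)/(4C−4)+0.615/C = 1.1900; K_s = 1+0.5/C = 1.0644
F_a = (F_max−F_min)/2 = 350.5 N; F_m = (F_max+F_min)/2 = 1079.5 N
τ_a = K_W·8F_aD/(πd³) = 1.1900 × 78.445 = 93.353 MPa
τ_m = K_s·8F_mD/(πd³) = 1.0644 × 241.6 = 257.16 MPa
Soderberg: 1/n_f = τ_a/S_se + τ_m/S_sy = 93.353/383 + 257.16/578 = 0.24374 + 0.44491 = 0.68865
n_f = 1/0.68865 = 1.452

1.45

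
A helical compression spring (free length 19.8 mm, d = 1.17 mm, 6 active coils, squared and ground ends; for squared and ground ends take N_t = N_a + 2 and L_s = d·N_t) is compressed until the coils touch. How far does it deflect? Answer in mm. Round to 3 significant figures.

10.4 mm

N_t = 8; L_s = 1.17·8 = 9.36 mm
δ_solid = L₀ − L_s = 19.8 − 9.36 = 10.44 mm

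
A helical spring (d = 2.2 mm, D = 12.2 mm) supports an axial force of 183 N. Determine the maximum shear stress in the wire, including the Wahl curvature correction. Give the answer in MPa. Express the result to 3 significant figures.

Spring index C = D/d = 12.2/2.2 = 5.5455
K_W = (4C−1)/(4C−4) + 0.615/C = 21.182/18.182 + 0.1109 = 1.2759
τ₀ = 8FD/(πd³) = 8·183·12.2/(π·2.2³) = 17860.8/33.452 = 533.93 MPa
τ_max = K·τ₀ = 1.2759 × 533.93 = 681.24 MPa

681 MPa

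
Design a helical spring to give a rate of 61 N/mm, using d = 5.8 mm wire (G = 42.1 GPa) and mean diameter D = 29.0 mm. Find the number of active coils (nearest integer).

4

N_a = Gd⁴/(8D³k) = (42.1×10³ × 5.8⁴)/(8 × 29.0³ × 61)
    = 4.76424e+07 / 1.19018e+07 = 4.003 → 4 coils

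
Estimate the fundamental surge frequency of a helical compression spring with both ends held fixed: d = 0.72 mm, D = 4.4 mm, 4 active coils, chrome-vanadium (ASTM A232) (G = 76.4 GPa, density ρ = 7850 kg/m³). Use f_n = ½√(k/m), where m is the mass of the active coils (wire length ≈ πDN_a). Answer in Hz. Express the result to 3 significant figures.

k = Gd⁴/(8D³N_a) = (76.4×10³)(0.72⁴)/(8·4.4³·4) = 7.5321 N/mm = 7532.1 N/m
Wire length L = πDN_a = π·4.4·4 = 55.292 mm
m = ρ·(πd²/4)·L = 7850 × 0.40715×10⁻⁶ m² × 0.055292 m = 0.00017672 kg
f_n = ½√(k/m) = 0.5·√(7532.1/0.00017672) = 0.5·√(4.2621e+07) = 3264.3 Hz

3260 Hz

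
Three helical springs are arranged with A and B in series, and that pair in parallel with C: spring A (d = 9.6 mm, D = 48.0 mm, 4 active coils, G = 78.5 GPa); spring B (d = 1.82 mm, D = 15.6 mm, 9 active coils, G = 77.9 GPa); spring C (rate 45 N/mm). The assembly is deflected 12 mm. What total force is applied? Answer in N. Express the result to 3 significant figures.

577 N

k_A = Gd⁴/(8D³N_a) = (78.5×10³)(9.6⁴)/(8·48.0³·4) = 188.4 N/mm
k_B = Gd⁴/(8D³N_a) = (77.9×10³)(1.82⁴)/(8·15.6³·9) = 3.1269 N/mm
Springs A,B series: k_AB = 1/(1/188.4+1/3.1269) = 3.0759 N/mm; parallel with C: k_eq = 3.0759+45 = 48.076 N/mm
F = k_eq·δ = 48.076·12 = 576.91 N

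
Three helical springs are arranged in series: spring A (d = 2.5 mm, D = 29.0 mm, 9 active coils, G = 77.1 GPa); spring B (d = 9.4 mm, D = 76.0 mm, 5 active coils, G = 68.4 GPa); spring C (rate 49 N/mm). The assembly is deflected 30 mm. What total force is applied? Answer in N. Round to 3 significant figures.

47.1 N

k_A = Gd⁴/(8D³N_a) = (77.1×10³)(2.5⁴)/(8·29.0³·9) = 1.7151 N/mm
k_B = Gd⁴/(8D³N_a) = (68.4×10³)(9.4⁴)/(8·76.0³·5) = 30.414 N/mm
Series: 1/k_eq = 1/1.7151 + 1/30.414 + 1/49 = 0.63635; k_eq = 1.5715 N/mm
F = k_eq·δ = 1.5715·30 = 47.144 N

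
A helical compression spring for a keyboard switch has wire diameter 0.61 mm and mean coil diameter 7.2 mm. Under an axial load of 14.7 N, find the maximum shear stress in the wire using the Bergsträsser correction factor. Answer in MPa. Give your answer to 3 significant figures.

1320 MPa

Spring index C = D/d = 7.2/0.61 = 11.8033
K_B = (4C+2)/(4C−3) = 49.213/44.213 = 1.1131
τ₀ = 8FD/(πd³) = 8·14.7·7.2/(π·0.61³) = 846.72/0.71308 = 1187.4 MPa
τ_max = K·τ₀ = 1.1131 × 1187.4 = 1321.7 MPa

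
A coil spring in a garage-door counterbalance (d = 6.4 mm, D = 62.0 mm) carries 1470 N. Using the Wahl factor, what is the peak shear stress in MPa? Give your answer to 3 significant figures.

Spring index C = D/d = 62.0/6.4 = 9.6875
K_W = (4C−1)/(4C−4) + 0.615/C = 37.750/34.750 + 0.0635 = 1.1498
τ₀ = 8FD/(πd³) = 8·1470·62.0/(π·6.4³) = 729120/823.55 = 885.34 MPa
τ_max = K·τ₀ = 1.1498 × 885.34 = 1018 MPa

1020 MPa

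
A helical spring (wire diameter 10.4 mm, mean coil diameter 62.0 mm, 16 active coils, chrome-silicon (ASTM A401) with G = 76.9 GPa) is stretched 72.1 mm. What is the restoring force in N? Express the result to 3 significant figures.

k = Gd⁴/(8D³N_a) = (76.9×10³)(10.4⁴)/(8·62.0³·16) = 29.49 N/mm
F = k·δ = 29.49 × 72.1 = 2126.2 N

2130 N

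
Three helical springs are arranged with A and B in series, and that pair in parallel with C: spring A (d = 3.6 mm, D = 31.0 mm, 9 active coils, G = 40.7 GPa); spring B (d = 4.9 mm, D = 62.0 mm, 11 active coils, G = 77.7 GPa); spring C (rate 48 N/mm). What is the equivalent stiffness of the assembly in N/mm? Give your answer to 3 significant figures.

49.3 N/mm

k_A = Gd⁴/(8D³N_a) = (40.7×10³)(3.6⁴)/(8·31.0³·9) = 3.187 N/mm
k_B = Gd⁴/(8D³N_a) = (77.7×10³)(4.9⁴)/(8·62.0³·11) = 2.1357 N/mm
Springs A,B series: k_AB = 1/(1/3.187+1/2.1357) = 1.2788 N/mm; parallel with C: k_eq = 1.2788+48 = 49.279 N/mm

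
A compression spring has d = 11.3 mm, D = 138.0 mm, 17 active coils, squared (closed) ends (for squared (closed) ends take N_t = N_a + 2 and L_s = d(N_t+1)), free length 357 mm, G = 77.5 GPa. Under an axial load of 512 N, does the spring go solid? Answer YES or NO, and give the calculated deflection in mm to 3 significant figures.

k = Gd⁴/(8D³N_a) = (77.5×10³)(11.3⁴)/(8·138.0³·17) = 3.5354 N/mm
N_t = 19; L_s = 11.3·20 = 226 mm; δ_solid = L₀ − L_s = 357 − 226 = 131 mm
δ = F/k = 512/3.5354 = 144.82 mm
δ ≥ δ_solid → spring goes solid

YES, δ = 145 mm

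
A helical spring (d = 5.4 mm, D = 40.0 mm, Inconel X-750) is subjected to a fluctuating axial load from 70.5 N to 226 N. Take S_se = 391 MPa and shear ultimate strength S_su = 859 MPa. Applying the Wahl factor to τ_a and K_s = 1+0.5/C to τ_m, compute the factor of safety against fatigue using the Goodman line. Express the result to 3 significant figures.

3.66

C = D/d = 40.0/5.4 = 7.4074; K_W = (4C−1)/(4C−4)+0.615/C = 1.2001; K_s = 1+0.5/C = 1.0675
F_a = (F_max−F_min)/2 = 77.75 N; F_m = (F_max+F_min)/2 = 148.25 N
τ_a = K_W·8F_aD/(πd³) = 1.2001 × 50.294 = 60.357 MPa
τ_m = K_s·8F_mD/(πd³) = 1.0675 × 95.899 = 102.37 MPa
Goodman: 1/n_f = τ_a/S_se + τ_m/S_su = 60.357/391 + 102.37/859 = 0.15437 + 0.11918 = 0.27354
n_f = 1/0.27354 = 3.656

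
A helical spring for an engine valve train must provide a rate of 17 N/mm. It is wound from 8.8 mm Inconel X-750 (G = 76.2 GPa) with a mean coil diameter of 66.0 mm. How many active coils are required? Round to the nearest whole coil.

N_a = Gd⁴/(8D³k) = (76.2×10³ × 8.8⁴)/(8 × 66.0³ × 17)
    = 4.56968e+08 / 3.90995e+07 = 11.69 → 12 coils

12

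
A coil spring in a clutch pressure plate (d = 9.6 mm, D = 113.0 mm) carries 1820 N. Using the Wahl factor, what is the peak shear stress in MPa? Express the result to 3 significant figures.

Spring index C = D/d = 113.0/9.6 = 11.7708
K_W = (4C−1)/(4C−4) + 0.615/C = 46.083/43.083 + 0.0522 = 1.1219
τ₀ = 8FD/(πd³) = 8·1820·113.0/(π·9.6³) = 1.64528e+06/2779.5 = 591.94 MPa
τ_max = K·τ₀ = 1.1219 × 591.94 = 664.08 MPa

664 MPa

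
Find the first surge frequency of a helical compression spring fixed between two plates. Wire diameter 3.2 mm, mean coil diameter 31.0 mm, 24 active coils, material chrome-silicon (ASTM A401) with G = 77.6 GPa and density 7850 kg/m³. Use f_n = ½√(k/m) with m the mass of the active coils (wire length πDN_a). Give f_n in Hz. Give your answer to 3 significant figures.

k = Gd⁴/(8D³N_a) = (77.6×10³)(3.2⁴)/(8·31.0³·24) = 1.4226 N/mm = 1422.6 N/m
Wire length L = πDN_a = π·31.0·24 = 2337.3 mm
m = ρ·(πd²/4)·L = 7850 × 8.0425×10⁻⁶ m² × 2.3373 m = 0.14756 kg
f_n = ½√(k/m) = 0.5·√(1422.6/0.14756) = 0.5·√(9640.4) = 49.093 Hz

49.1 Hz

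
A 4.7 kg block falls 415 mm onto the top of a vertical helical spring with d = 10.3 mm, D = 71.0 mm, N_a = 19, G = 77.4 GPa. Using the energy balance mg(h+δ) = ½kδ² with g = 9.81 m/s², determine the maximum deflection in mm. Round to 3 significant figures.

k = Gd⁴/(8D³N_a) = (77.4×10³)(10.3⁴)/(8·71.0³·19) = 16.013 N/mm
W = mg = 4.7 × 9.81 = 46.107 N
½kδ² − Wδ − Wh = 0 → δ = (W + √(W² + 2kWh))/k
δ = (46.107 + √(2125.9 + 612796))/16.013 = (46.107 + 784.17)/16.013 = 51.85 mm

51.9 mm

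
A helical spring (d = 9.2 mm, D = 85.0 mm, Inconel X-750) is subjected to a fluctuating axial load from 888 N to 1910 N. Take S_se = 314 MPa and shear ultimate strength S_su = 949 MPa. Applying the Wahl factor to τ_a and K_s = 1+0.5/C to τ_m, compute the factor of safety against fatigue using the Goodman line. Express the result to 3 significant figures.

1.05

C = D/d = 85.0/9.2 = 9.2391; K_W = (4C−1)/(4C−4)+0.615/C = 1.1576; K_s = 1+0.5/C = 1.0541
F_a = (F_max−F_min)/2 = 511 N; F_m = (F_max+F_min)/2 = 1399 N
τ_a = K_W·8F_aD/(πd³) = 1.1576 × 142.04 = 164.43 MPa
τ_m = K_s·8F_mD/(πd³) = 1.0541 × 388.88 = 409.92 MPa
Goodman: 1/n_f = τ_a/S_se + τ_m/S_su = 164.43/314 + 409.92/949 = 0.52365 + 0.43195 = 0.9556
n_f = 1/0.9556 = 1.046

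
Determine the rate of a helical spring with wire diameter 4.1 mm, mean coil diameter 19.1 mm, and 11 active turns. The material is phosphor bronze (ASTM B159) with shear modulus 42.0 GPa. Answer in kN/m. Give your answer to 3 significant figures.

19.4 kN/m

k = Gd⁴/(8D³N_a) = (42.0×10³ × 4.1⁴) / (8 × 19.1³ × 11)
  = 1.18682e+07 / 613173 = 19.355 N/mm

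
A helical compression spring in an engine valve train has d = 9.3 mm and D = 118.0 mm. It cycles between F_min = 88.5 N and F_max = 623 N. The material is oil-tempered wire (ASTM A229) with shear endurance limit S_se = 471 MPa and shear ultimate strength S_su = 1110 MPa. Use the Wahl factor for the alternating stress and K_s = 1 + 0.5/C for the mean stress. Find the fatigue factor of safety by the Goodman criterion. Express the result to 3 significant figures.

2.78

C = D/d = 118.0/9.3 = 12.6882; K_W = (4C−1)/(4C−4)+0.615/C = 1.1126; K_s = 1+0.5/C = 1.0394
F_a = (F_max−F_min)/2 = 267.25 N; F_m = (F_max+F_min)/2 = 355.75 N
τ_a = K_W·8F_aD/(πd³) = 1.1126 × 99.837 = 111.08 MPa
τ_m = K_s·8F_mD/(πd³) = 1.0394 × 132.9 = 138.13 MPa
Goodman: 1/n_f = τ_a/S_se + τ_m/S_su = 111.08/471 + 138.13/1110 = 0.23584 + 0.12445 = 0.36029
n_f = 1/0.36029 = 2.776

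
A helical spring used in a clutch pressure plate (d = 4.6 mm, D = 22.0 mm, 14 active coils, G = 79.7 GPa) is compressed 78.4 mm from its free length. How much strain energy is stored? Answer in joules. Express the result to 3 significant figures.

k = Gd⁴/(8D³N_a) = (79.7×10³)(4.6⁴)/(8·22.0³·14) = 29.923 N/mm
U = ½kδ² = 0.5 × 29.923 × 78.4² = 91961 N·mm = 91.961 J

92.0 J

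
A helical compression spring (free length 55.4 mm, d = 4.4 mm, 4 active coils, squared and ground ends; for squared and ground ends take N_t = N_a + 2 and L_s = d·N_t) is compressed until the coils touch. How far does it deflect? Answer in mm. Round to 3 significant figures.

N_t = 6; L_s = 4.4·6 = 26.4 mm
δ_solid = L₀ − L_s = 55.4 − 26.4 = 29 mm

29.0 mm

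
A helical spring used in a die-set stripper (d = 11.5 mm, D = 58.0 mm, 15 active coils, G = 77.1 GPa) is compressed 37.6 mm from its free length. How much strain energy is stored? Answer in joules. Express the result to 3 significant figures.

40.7 J

k = Gd⁴/(8D³N_a) = (77.1×10³)(11.5⁴)/(8·58.0³·15) = 57.594 N/mm
U = ½kδ² = 0.5 × 57.594 × 37.6² = 40712 N·mm = 40.712 J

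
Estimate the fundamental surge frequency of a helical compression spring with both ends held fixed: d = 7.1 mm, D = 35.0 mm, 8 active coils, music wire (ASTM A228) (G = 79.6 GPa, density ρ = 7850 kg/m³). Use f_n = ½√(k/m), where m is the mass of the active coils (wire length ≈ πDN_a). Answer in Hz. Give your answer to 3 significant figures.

260 Hz

k = Gd⁴/(8D³N_a) = (79.6×10³)(7.1⁴)/(8·35.0³·8) = 73.716 N/mm = 73716 N/m
Wire length L = πDN_a = π·35.0·8 = 879.65 mm
m = ρ·(πd²/4)·L = 7850 × 39.592×10⁻⁶ m² × 0.87965 m = 0.27339 kg
f_n = ½√(k/m) = 0.5·√(73716/0.27339) = 0.5·√(2.6964e+05) = 259.63 Hz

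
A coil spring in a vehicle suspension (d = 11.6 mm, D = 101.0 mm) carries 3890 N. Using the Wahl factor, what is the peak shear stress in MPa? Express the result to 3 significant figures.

Spring index C = D/d = 101.0/11.6 = 8.7069
K_W = (4C−1)/(4C−4) + 0.615/C = 33.828/30.828 + 0.0706 = 1.1679
τ₀ = 8FD/(πd³) = 8·3890·101.0/(π·11.6³) = 3.14312e+06/4903.7 = 640.97 MPa
τ_max = K·τ₀ = 1.1679 × 640.97 = 748.62 MPa

749 MPa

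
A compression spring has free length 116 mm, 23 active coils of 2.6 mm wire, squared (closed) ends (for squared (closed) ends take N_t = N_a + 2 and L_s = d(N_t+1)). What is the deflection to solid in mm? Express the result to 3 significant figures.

N_t = 25; L_s = 2.6·26 = 67.6 mm
δ_solid = L₀ − L_s = 116 − 67.6 = 48.4 mm

48.4 mm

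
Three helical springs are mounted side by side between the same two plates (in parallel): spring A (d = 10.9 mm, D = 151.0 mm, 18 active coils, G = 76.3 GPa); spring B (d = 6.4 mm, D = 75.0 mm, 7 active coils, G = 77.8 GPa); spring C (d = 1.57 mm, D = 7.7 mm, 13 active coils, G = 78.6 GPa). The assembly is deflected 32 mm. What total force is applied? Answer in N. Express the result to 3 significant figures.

k_A = Gd⁴/(8D³N_a) = (76.3×10³)(10.9⁴)/(8·151.0³·18) = 2.1724 N/mm
k_B = Gd⁴/(8D³N_a) = (77.8×10³)(6.4⁴)/(8·75.0³·7) = 5.5249 N/mm
k_C = Gd⁴/(8D³N_a) = (78.6×10³)(1.57⁴)/(8·7.7³·13) = 10.058 N/mm
Parallel: k_eq = 2.1724 + 5.5249 + 10.058 = 17.755 N/mm
F = k_eq·δ = 17.755·32 = 568.17 N

568 N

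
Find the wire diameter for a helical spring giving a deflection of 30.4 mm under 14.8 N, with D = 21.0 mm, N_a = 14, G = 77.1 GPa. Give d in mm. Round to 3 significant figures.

Required rate k = F/δ = 14.8/30.4 = 0.48684 N/mm
d = (8D³N_a·k / G)^(1/4) = (8·21.0³·14·0.48684 / (77.1×10³))^0.25
  = (6.5495)^0.25 = 1.5998 mm

1.60 mm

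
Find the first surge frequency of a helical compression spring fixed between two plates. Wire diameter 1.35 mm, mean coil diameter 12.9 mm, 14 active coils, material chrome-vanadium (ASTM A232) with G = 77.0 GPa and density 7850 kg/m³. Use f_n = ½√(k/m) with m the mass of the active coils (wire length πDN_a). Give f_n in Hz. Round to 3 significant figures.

k = Gd⁴/(8D³N_a) = (77.0×10³)(1.35⁴)/(8·12.9³·14) = 1.0637 N/mm = 1063.7 N/m
Wire length L = πDN_a = π·12.9·14 = 567.37 mm
m = ρ·(πd²/4)·L = 7850 × 1.4314×10⁻⁶ m² × 0.56737 m = 0.0063752 kg
f_n = ½√(k/m) = 0.5·√(1063.7/0.0063752) = 0.5·√(1.6686e+05) = 204.24 Hz

204 Hz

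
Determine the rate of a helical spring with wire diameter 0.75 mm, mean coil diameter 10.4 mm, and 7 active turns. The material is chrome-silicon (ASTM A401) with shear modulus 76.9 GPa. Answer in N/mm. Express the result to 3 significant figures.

0.386 N/mm

k = Gd⁴/(8D³N_a) = (76.9×10³ × 0.75⁴) / (8 × 10.4³ × 7)
  = 24331.6 / 62992.4 = 0.38626 N/mm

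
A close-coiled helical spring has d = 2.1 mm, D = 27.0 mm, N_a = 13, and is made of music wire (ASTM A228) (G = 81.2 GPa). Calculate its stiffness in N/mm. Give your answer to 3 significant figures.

0.771 N/mm

k = Gd⁴/(8D³N_a) = (81.2×10³ × 2.1⁴) / (8 × 27.0³ × 13)
  = 1.57919e+06 / 2.04703e+06 = 0.77145 N/mm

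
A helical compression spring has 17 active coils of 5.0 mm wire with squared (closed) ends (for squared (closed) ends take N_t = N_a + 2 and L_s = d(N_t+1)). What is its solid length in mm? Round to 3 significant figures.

100 mm

squared (closed) ends: N_t = N_a + 2 = 17 + 2 = 19
L_s = d·(N_t+1) = 5.0 × 20 = 100 mm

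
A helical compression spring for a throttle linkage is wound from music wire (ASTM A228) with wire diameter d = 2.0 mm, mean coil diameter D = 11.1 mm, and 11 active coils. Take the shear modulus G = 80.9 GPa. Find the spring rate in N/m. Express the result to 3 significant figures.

k = Gd⁴/(8D³N_a) = (80.9×10³ × 2.0⁴) / (8 × 11.1³ × 11)
  = 1.2944e+06 / 120352 = 10.755 N/mm = 10755 N/m

10800 N/m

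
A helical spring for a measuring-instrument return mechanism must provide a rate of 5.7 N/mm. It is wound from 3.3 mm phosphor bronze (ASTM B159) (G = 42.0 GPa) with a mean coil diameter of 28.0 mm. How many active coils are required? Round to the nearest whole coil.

N_a = Gd⁴/(8D³k) = (42.0×10³ × 3.3⁴)/(8 × 28.0³ × 5.7)
    = 4.98087e+06 / 1.00101e+06 = 4.976 → 5 coils

5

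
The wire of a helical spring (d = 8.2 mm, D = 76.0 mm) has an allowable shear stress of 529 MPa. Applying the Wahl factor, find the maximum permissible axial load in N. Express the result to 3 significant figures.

C = D/d = 76.0/8.2 = 9.2683
K_W = (4C−1)/(4C−4) + 0.615/C = 36.073/33.073 + 0.0664 = 1.1571
τ_max = K·8FD/(πd³) → F_max = τ_allow·πd³/(8DK)
F_max = 529·π·8.2³/(8·76.0·1.1571) = 9.1632e+05/703.49 = 1302.5 N

1300 N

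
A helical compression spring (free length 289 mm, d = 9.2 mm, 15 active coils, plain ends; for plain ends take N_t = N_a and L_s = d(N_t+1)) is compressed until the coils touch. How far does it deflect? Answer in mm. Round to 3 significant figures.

142 mm

N_t = 15; L_s = 9.2·16 = 147.2 mm
δ_solid = L₀ − L_s = 289 − 147.2 = 141.8 mm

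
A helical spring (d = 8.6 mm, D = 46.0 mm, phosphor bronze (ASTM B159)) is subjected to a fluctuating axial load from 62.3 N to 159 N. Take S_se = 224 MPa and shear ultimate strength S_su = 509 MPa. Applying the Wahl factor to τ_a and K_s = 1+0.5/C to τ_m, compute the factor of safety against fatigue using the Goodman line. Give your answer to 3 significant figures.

10.5

C = D/d = 46.0/8.6 = 5.3488; K_W = (4C−1)/(4C−4)+0.615/C = 1.2874; K_s = 1+0.5/C = 1.0935
F_a = (F_max−F_min)/2 = 48.35 N; F_m = (F_max+F_min)/2 = 110.65 N
τ_a = K_W·8F_aD/(πd³) = 1.2874 × 8.9043 = 11.464 MPa
τ_m = K_s·8F_mD/(πd³) = 1.0935 × 20.378 = 22.283 MPa
Goodman: 1/n_f = τ_a/S_se + τ_m/S_su = 11.464/224 + 22.283/509 = 0.05118 + 0.04378 = 0.094954
n_f = 1/0.094954 = 10.53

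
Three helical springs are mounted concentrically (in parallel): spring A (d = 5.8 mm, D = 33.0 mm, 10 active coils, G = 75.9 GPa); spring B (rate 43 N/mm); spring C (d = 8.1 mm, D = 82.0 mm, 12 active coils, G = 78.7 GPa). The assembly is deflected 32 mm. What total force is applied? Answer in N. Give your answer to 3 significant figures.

k_A = Gd⁴/(8D³N_a) = (75.9×10³)(5.8⁴)/(8·33.0³·10) = 29.876 N/mm
k_C = Gd⁴/(8D³N_a) = (78.7×10³)(8.1⁴)/(8·82.0³·12) = 6.4003 N/mm
Parallel: k_eq = 29.876 + 43 + 6.4003 = 79.276 N/mm
F = k_eq·δ = 79.276·32 = 2536.8 N

2540 N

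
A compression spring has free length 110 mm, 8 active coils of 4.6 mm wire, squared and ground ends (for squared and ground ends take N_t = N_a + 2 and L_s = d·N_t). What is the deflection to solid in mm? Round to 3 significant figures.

64.0 mm

N_t = 10; L_s = 4.6·10 = 46 mm
δ_solid = L₀ − L_s = 110 − 46 = 64 mm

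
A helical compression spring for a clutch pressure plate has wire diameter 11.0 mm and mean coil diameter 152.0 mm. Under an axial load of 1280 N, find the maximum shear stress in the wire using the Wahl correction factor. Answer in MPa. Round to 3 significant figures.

411 MPa

Spring index C = D/d = 152.0/11.0 = 13.8182
K_W = (4C−1)/(4C−4) + 0.615/C = 54.273/51.273 + 0.0445 = 1.1030
τ₀ = 8FD/(πd³) = 8·1280·152.0/(π·11.0³) = 1.55648e+06/4181.5 = 372.23 MPa
τ_max = K·τ₀ = 1.1030 × 372.23 = 410.58 MPa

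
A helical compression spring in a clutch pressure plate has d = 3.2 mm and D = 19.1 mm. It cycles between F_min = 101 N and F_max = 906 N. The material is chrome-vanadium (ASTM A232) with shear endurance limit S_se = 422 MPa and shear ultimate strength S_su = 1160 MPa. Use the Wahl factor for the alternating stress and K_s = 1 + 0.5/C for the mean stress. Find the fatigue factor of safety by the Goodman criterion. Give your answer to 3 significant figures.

0.404

C = D/d = 19.1/3.2 = 5.9688; K_W = (4C−1)/(4C−4)+0.615/C = 1.2540; K_s = 1+0.5/C = 1.0838
F_a = (F_max−F_min)/2 = 402.5 N; F_m = (F_max+F_min)/2 = 503.5 N
τ_a = K_W·8F_aD/(πd³) = 1.2540 × 597.43 = 749.17 MPa
τ_m = K_s·8F_mD/(πd³) = 1.0838 × 747.35 = 809.95 MPa
Goodman: 1/n_f = τ_a/S_se + τ_m/S_su = 749.17/422 + 809.95/1160 = 1.77528 + 0.69824 = 2.4735
n_f = 1/2.4735 = 0.4043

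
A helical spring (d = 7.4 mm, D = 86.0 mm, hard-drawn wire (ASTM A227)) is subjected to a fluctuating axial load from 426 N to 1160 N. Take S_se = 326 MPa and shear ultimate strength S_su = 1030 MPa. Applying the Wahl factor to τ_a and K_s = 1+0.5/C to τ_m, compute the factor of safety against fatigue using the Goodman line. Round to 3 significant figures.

0.895

C = D/d = 86.0/7.4 = 11.6216; K_W = (4C−1)/(4C−4)+0.615/C = 1.1235; K_s = 1+0.5/C = 1.0430
F_a = (F_max−F_min)/2 = 367 N; F_m = (F_max+F_min)/2 = 793 N
τ_a = K_W·8F_aD/(πd³) = 1.1235 × 198.34 = 222.84 MPa
τ_m = K_s·8F_mD/(πd³) = 1.0430 × 428.56 = 447 MPa
Goodman: 1/n_f = τ_a/S_se + τ_m/S_su = 222.84/326 + 447/1030 = 0.68356 + 0.43398 = 1.1175
n_f = 1/1.1175 = 0.8948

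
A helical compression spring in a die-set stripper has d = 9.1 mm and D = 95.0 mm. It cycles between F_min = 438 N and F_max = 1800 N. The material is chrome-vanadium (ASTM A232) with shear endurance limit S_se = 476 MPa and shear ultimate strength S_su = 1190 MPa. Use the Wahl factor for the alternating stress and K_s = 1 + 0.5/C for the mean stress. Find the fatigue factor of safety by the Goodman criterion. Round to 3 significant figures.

1.19

C = D/d = 95.0/9.1 = 10.4396; K_W = (4C−1)/(4C−4)+0.615/C = 1.1384; K_s = 1+0.5/C = 1.0479
F_a = (F_max−F_min)/2 = 681 N; F_m = (F_max+F_min)/2 = 1119 N
τ_a = K_W·8F_aD/(πd³) = 1.1384 × 218.62 = 248.87 MPa
τ_m = K_s·8F_mD/(πd³) = 1.0479 × 359.23 = 376.43 MPa
Goodman: 1/n_f = τ_a/S_se + τ_m/S_su = 248.87/476 + 376.43/1190 = 0.52283 + 0.31633 = 0.83916
n_f = 1/0.83916 = 1.192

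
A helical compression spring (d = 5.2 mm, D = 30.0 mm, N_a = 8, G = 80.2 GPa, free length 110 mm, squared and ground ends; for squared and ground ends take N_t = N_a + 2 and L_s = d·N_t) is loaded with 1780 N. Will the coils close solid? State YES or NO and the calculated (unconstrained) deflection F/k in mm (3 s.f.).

k = Gd⁴/(8D³N_a) = (80.2×10³)(5.2⁴)/(8·30.0³·8) = 33.935 N/mm
N_t = 10; L_s = 5.2·10 = 52 mm; δ_solid = L₀ − L_s = 110 − 52 = 58 mm
δ = F/k = 1780/33.935 = 52.454 mm
δ < δ_solid → spring does not go solid

NO, δ = 52.5 mm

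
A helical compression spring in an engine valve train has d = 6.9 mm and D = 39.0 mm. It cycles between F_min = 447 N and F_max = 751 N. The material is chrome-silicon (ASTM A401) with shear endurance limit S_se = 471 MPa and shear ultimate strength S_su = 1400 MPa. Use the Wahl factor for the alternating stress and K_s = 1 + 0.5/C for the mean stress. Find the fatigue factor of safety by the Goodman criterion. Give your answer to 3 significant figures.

3.78

C = D/d = 39.0/6.9 = 5.6522; K_W = (4C−1)/(4C−4)+0.615/C = 1.2700; K_s = 1+0.5/C = 1.0885
F_a = (F_max−F_min)/2 = 152 N; F_m = (F_max+F_min)/2 = 599 N
τ_a = K_W·8F_aD/(πd³) = 1.2700 × 45.952 = 58.36 MPa
τ_m = K_s·8F_mD/(πd³) = 1.0885 × 181.09 = 197.1 MPa
Goodman: 1/n_f = τ_a/S_se + τ_m/S_su = 58.36/471 + 197.1/1400 = 0.12391 + 0.14079 = 0.26469
n_f = 1/0.26469 = 3.778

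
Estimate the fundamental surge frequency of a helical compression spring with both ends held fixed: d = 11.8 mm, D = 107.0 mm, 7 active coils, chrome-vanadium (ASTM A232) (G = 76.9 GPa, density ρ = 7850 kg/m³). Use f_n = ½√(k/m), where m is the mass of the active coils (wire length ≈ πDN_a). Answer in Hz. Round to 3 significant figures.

51.9 Hz

k = Gd⁴/(8D³N_a) = (76.9×10³)(11.8⁴)/(8·107.0³·7) = 21.733 N/mm = 21733 N/m
Wire length L = πDN_a = π·107.0·7 = 2353.1 mm
m = ρ·(πd²/4)·L = 7850 × 109.36×10⁻⁶ m² × 2.3531 m = 2.02 kg
f_n = ½√(k/m) = 0.5·√(21733/2.02) = 0.5·√(10759) = 51.862 Hz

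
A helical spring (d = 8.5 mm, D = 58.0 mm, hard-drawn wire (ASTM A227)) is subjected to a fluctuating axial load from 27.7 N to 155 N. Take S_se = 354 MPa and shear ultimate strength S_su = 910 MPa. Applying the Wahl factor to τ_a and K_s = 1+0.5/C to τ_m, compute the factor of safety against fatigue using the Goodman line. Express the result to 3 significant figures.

C = D/d = 58.0/8.5 = 6.8235; K_W = (4C−1)/(4C−4)+0.615/C = 1.2189; K_s = 1+0.5/C = 1.0733
F_a = (F_max−F_min)/2 = 63.65 N; F_m = (F_max+F_min)/2 = 91.35 N
τ_a = K_W·8F_aD/(πd³) = 1.2189 × 15.308 = 18.659 MPa
τ_m = K_s·8F_mD/(πd³) = 1.0733 × 21.969 = 23.579 MPa
Goodman: 1/n_f = τ_a/S_se + τ_m/S_su = 18.659/354 + 23.579/910 = 0.05271 + 0.02591 = 0.07862
n_f = 1/0.07862 = 12.72

12.7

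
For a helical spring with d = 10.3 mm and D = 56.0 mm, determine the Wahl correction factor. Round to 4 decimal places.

C = D/d = 56.0/10.3 = 5.4369
K_W = (4C−1)/(4C−4) + 0.615/C = 20.748/17.748 + 0.1131 = 1.2822

1.2822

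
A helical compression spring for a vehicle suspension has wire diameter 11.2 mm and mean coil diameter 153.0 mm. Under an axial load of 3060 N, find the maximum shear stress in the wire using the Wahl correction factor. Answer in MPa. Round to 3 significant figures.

Spring index C = D/d = 153.0/11.2 = 13.6607
K_W = (4C−1)/(4C−4) + 0.615/C = 53.643/50.643 + 0.0450 = 1.1043
τ₀ = 8FD/(πd³) = 8·3060·153.0/(π·11.2³) = 3.74544e+06/4413.7 = 848.59 MPa
τ_max = K·τ₀ = 1.1043 × 848.59 = 937.06 MPa

937 MPa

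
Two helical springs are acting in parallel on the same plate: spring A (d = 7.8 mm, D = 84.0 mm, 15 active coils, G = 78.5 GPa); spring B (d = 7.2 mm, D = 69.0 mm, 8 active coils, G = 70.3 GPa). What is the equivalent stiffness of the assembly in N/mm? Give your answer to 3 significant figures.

k_A = Gd⁴/(8D³N_a) = (78.5×10³)(7.8⁴)/(8·84.0³·15) = 4.0853 N/mm
k_B = Gd⁴/(8D³N_a) = (70.3×10³)(7.2⁴)/(8·69.0³·8) = 8.9858 N/mm
Parallel: k_eq = 4.0853 + 8.9858 = 13.071 N/mm

13.1 N/mm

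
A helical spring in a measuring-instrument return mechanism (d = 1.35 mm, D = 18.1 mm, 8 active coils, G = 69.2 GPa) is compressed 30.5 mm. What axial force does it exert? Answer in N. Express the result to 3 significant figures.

k = Gd⁴/(8D³N_a) = (69.2×10³)(1.35⁴)/(8·18.1³·8) = 0.60566 N/mm
F = k·δ = 0.60566 × 30.5 = 18.472 N

18.5 N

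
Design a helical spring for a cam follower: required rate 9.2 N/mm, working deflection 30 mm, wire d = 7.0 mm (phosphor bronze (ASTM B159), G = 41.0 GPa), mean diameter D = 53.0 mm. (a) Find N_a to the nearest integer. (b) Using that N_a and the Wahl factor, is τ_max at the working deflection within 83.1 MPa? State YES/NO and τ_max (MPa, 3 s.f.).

N_a = Gd⁴/(8D³k) = (41.0×10³)(7.0⁴)/(8·53.0³·9.2) = 8.984 → N_a = 9
Actual rate k = Gd⁴/(8D³·9) = 9.1837 N/mm
Working load F = kδ = 9.1837·30 = 275.51 N
C = 53.0/7.0 = 7.5714; K_W = (4C−1)/(4C−4)+0.615/C = 1.1954
τ_max = K_W·8FD/(πd³) = 1.1954·108.41 = 129.59 MPa
τ_max > 83.1 MPa → exceeds allowable

(a) 9 coils; (b) NO, τ_max = 130 MPa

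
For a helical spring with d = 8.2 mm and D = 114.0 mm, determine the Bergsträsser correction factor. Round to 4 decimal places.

C = D/d = 114.0/8.2 = 13.9024
K_B = (4C+2)/(4C−3) = 57.610/52.610 = 1.0950

1.0950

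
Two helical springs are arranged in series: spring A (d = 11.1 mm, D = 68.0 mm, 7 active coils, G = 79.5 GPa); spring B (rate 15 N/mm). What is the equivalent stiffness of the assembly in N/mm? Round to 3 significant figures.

k_A = Gd⁴/(8D³N_a) = (79.5×10³)(11.1⁴)/(8·68.0³·7) = 68.54 N/mm
Series: 1/k_eq = 1/68.54 + 1/15 = 0.081257; k_eq = 12.307 N/mm

12.3 N/mm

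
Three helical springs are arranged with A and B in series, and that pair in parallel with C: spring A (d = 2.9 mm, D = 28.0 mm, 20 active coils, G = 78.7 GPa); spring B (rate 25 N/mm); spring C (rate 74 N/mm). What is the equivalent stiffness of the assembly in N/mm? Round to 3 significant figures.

75.5 N/mm

k_A = Gd⁴/(8D³N_a) = (78.7×10³)(2.9⁴)/(8·28.0³·20) = 1.5848 N/mm
Springs A,B series: k_AB = 1/(1/1.5848+1/25) = 1.4903 N/mm; parallel with C: k_eq = 1.4903+74 = 75.49 N/mm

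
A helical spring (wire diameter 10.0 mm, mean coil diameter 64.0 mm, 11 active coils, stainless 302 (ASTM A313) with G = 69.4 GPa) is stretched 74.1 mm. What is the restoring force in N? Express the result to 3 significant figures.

2230 N

k = Gd⁴/(8D³N_a) = (69.4×10³)(10.0⁴)/(8·64.0³·11) = 30.084 N/mm
F = k·δ = 30.084 × 74.1 = 2229.2 N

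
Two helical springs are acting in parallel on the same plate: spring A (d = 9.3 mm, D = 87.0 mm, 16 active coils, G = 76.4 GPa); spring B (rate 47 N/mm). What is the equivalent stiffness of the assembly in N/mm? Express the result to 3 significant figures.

k_A = Gd⁴/(8D³N_a) = (76.4×10³)(9.3⁴)/(8·87.0³·16) = 6.7804 N/mm
Parallel: k_eq = 6.7804 + 47 = 53.78 N/mm

53.8 N/mm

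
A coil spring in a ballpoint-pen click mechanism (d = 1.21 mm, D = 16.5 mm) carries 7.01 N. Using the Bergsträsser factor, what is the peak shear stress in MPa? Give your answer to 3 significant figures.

182 MPa

Spring index C = D/d = 16.5/1.21 = 13.6364
K_B = (4C+2)/(4C−3) = 56.545/51.545 = 1.0970
τ₀ = 8FD/(πd³) = 8·7.01·16.5/(π·1.21³) = 925.32/5.5655 = 166.26 MPa
τ_max = K·τ₀ = 1.0970 × 166.26 = 182.39 MPa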